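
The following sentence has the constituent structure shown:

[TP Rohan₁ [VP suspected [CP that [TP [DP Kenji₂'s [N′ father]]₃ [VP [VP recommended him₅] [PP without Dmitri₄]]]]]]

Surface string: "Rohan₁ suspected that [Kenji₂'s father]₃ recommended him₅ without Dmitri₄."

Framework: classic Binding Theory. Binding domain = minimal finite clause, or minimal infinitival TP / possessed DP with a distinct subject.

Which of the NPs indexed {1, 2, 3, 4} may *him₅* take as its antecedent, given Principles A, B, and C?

*him* is a pronoun, so Principle B applies: it must be free in its binding domain.
Binding domain of *him₅*: the embedded TP, whose subject is [Kenji₂'s father]₃.
*Rohan₁* c-commands the pronoun but from outside its binding domain, and is not c-commanded by it → coindexation permitted.
*Kenji₂* and the pronoun do not c-command one another → neither Principle B nor Principle C is at stake; coindexation permitted.
*[Kenji₂'s father]₃* c-commands the pronoun within its binding domain → coindexation would violate Principle B.
*Dmitri₄* and the pronoun do not c-command one another → neither Principle B nor Principle C is at stake; coindexation permitted.

{1, 2, 4}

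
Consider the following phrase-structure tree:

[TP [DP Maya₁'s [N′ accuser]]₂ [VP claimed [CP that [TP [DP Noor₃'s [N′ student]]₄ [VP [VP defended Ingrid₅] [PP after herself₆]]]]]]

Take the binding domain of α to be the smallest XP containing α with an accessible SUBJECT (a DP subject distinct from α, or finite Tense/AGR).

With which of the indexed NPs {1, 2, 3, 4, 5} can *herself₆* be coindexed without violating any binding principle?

{4}

*herself* is an anaphor, so Principle A applies: it must be bound in its binding domain.
Binding domain of *herself₆*: the embedded TP, whose subject is [Noor₃'s student]₄.
*Maya₁* does not c-command the anaphor → cannot bind it.
*[Maya₁'s accuser]₂* c-commands the anaphor but is outside its binding domain → cannot satisfy Principle A.
*Noor₃* does not c-command the anaphor → cannot bind it.
*[Noor₃'s student]₄* c-commands the anaphor within its binding domain → licit binder.
*Ingrid₅* does not c-command the anaphor → cannot bind it.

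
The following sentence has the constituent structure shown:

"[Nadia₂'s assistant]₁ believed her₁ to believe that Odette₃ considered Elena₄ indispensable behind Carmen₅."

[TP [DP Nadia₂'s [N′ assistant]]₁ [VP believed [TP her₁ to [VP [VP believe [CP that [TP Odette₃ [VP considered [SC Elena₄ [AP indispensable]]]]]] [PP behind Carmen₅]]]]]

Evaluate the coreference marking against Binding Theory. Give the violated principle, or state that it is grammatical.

Principle B

The two coindexed NPs are *[Nadia₂'s assistant]₁* and *her₁*.
*her₁* is a pronoun. Its binding domain is the matrix TP, whose subject is [Nadia₂'s assistant]₁.
*[Nadia₂'s assistant]₁* c-commands it within that domain and carries the same index.
The pronoun is locally bound → Principle B violation.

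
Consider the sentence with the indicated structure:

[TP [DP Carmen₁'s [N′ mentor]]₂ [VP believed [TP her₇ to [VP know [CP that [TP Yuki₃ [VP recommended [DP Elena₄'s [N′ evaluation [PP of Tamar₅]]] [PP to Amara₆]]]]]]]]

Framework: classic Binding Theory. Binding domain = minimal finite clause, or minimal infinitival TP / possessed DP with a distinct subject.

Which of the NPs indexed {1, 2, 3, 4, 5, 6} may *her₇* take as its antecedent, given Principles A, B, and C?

{1}

*her* is a pronoun, so Principle B applies: it must be free in its binding domain.
Binding domain of *her₇*: the matrix TP, whose subject is [Carmen₁'s mentor]₂.
*Carmen₁* and the pronoun do not c-command one another → neither Principle B nor Principle C is at stake; coindexation permitted.
*[Carmen₁'s mentor]₂* c-commands the pronoun within its binding domain → coindexation would violate Principle B.
*Yuki₃*: the pronoun c-commands this R-expression → coindexation would violate Principle C on *Yuki₃*.
*Elena₄*: the pronoun c-commands this R-expression → coindexation would violate Principle C on *Elena₄*.
*Tamar₅*: the pronoun c-commands this R-expression → coindexation would violate Principle C on *Tamar₅*.
*Amara₆*: the pronoun c-commands this R-expression → coindexation would violate Principle C on *Amara₆*.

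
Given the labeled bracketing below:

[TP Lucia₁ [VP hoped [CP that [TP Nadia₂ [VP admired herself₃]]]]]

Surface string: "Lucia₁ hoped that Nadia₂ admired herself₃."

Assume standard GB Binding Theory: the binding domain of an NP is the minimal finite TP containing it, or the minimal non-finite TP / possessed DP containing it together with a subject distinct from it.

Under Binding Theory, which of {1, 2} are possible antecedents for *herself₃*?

{2}

*herself* is an anaphor, so Principle A applies: it must be bound in its binding domain.
Binding domain of *herself₃*: the embedded TP, whose subject is Nadia₂.
*Lucia₁* c-commands the anaphor but is outside its binding domain → cannot satisfy Principle A.
*Nadia₂* c-commands the anaphor within its binding domain → licit binder.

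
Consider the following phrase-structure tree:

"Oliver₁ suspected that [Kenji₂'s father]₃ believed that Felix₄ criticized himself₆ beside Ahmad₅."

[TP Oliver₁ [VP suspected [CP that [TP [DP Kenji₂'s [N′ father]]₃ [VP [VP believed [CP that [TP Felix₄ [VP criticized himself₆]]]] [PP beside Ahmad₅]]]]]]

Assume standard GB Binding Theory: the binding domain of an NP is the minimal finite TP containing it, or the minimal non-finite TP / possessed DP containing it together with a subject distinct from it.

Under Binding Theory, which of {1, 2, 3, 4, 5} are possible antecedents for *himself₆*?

{4}

*himself* is an anaphor, so Principle A applies: it must be bound in its binding domain.
Binding domain of *himself₆*: the embedded TP, whose subject is Felix₄.
*Oliver₁* c-commands the anaphor but is outside its binding domain → cannot satisfy Principle A.
*Kenji₂* does not c-command the anaphor → cannot bind it.
*[Kenji₂'s father]₃* c-commands the anaphor but is outside its binding domain → cannot satisfy Principle A.
*Felix₄* c-commands the anaphor within its binding domain → licit binder.
*Ahmad₅* does not c-command the anaphor → cannot bind it.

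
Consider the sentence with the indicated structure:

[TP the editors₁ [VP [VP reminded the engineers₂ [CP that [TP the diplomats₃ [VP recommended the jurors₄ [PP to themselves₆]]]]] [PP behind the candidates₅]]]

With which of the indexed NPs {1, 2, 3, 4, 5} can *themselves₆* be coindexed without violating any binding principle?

*themselves* is an anaphor, so Principle A applies: it must be bound in its binding domain.
Binding domain of *themselves₆*: the embedded TP, whose subject is the diplomats₃.
*the editors₁* c-commands the anaphor but is outside its binding domain → cannot satisfy Principle A.
*the engineers₂* c-commands the anaphor but is outside its binding domain → cannot satisfy Principle A.
*the diplomats₃* c-commands the anaphor within its binding domain → licit binder.
*the jurors₄* c-commands the anaphor within its binding domain → licit binder.
*the candidates₅* does not c-command the anaphor → cannot bind it.

{3, 4}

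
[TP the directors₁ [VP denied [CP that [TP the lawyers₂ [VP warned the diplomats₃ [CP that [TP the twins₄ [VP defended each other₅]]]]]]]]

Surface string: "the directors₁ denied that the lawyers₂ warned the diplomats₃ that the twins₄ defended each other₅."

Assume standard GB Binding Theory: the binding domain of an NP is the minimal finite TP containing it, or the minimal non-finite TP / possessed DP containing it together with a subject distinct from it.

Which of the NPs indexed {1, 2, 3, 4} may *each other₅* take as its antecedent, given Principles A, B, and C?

{4}

*each other* is an anaphor, so Principle A applies: it must be bound in its binding domain.
Binding domain of *each other₅*: the embedded TP, whose subject is the twins₄.
*the directors₁* c-commands the anaphor but is outside its binding domain → cannot satisfy Principle A.
*the lawyers₂* c-commands the anaphor but is outside its binding domain → cannot satisfy Principle A.
*the diplomats₃* c-commands the anaphor but is outside its binding domain → cannot satisfy Principle A.
*the twins₄* c-commands the anaphor within its binding domain → licit binder.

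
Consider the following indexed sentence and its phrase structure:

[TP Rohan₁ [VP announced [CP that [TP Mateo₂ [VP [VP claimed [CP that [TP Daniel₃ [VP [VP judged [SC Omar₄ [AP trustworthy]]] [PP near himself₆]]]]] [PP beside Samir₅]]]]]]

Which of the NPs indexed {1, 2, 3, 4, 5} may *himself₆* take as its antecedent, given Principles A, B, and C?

*himself* is an anaphor, so Principle A applies: it must be bound in its binding domain.
Binding domain of *himself₆*: the embedded TP, whose subject is Daniel₃.
*Rohan₁* c-commands the anaphor but is outside its binding domain → cannot satisfy Principle A.
*Mateo₂* c-commands the anaphor but is outside its binding domain → cannot satisfy Principle A.
*Daniel₃* c-commands the anaphor within its binding domain → licit binder.
*Omar₄* does not c-command the anaphor → cannot bind it.
*Samir₅* does not c-command the anaphor → cannot bind it.

{3}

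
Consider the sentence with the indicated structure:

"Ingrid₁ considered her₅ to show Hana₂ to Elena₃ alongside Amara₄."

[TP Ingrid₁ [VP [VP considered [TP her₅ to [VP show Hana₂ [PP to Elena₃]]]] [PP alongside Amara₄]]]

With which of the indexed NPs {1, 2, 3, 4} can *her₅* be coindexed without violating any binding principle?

{4}

*her* is a pronoun, so Principle B applies: it must be free in its binding domain.
Binding domain of *her₅*: the matrix TP, whose subject is Ingrid₁.
*Ingrid₁* c-commands the pronoun within its binding domain → coindexation would violate Principle B.
*Hana₂*: the pronoun c-commands this R-expression → coindexation would violate Principle C on *Hana₂*.
*Elena₃*: the pronoun c-commands this R-expression → coindexation would violate Principle C on *Elena₃*.
*Amara₄* and the pronoun do not c-command one another → neither Principle B nor Principle C is at stake; coindexation permitted.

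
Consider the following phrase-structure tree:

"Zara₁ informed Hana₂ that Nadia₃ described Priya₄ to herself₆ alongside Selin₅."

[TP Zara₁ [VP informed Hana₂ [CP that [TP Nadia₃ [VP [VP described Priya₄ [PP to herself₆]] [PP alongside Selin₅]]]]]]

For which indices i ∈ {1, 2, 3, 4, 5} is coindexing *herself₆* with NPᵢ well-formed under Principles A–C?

*herself* is an anaphor, so Principle A applies: it must be bound in its binding domain.
Binding domain of *herself₆*: the embedded TP, whose subject is Nadia₃.
*Zara₁* c-commands the anaphor but is outside its binding domain → cannot satisfy Principle A.
*Hana₂* c-commands the anaphor but is outside its binding domain → cannot satisfy Principle A.
*Nadia₃* c-commands the anaphor within its binding domain → licit binder.
*Priya₄* c-commands the anaphor within its binding domain → licit binder.
*Selin₅* does not c-command the anaphor → cannot bind it.

{3, 4}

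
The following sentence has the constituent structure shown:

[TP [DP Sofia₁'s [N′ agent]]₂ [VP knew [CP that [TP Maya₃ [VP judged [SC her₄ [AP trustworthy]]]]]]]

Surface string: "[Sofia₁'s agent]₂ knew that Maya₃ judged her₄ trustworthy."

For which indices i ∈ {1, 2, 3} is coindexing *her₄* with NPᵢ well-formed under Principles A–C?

{1, 2}

*her* is a pronoun, so Principle B applies: it must be free in its binding domain.
Binding domain of *her₄*: the embedded TP, whose subject is Maya₃.
*Sofia₁* and the pronoun do not c-command one another → neither Principle B nor Principle C is at stake; coindexation permitted.
*[Sofia₁'s agent]₂* c-commands the pronoun but from outside its binding domain, and is not c-commanded by it → coindexation permitted.
*Maya₃* c-commands the pronoun within its binding domain → coindexation would violate Principle B.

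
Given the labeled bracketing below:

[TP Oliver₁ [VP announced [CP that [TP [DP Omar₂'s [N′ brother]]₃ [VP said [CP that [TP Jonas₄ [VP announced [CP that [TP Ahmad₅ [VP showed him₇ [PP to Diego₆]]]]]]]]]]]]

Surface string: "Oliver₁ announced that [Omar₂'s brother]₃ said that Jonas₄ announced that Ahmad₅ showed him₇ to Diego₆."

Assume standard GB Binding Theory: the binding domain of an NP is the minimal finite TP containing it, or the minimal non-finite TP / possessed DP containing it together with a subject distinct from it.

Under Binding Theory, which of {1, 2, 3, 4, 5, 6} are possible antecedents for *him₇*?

*him* is a pronoun, so Principle B applies: it must be free in its binding domain.
Binding domain of *him₇*: the embedded TP, whose subject is Ahmad₅.
*Oliver₁* c-commands the pronoun but from outside its binding domain, and is not c-commanded by it → coindexation permitted.
*Omar₂* and the pronoun do not c-command one another → neither Principle B nor Principle C is at stake; coindexation permitted.
*[Omar₂'s brother]₃* c-commands the pronoun but from outside its binding domain, and is not c-commanded by it → coindexation permitted.
*Jonas₄* c-commands the pronoun but from outside its binding domain, and is not c-commanded by it → coindexation permitted.
*Ahmad₅* c-commands the pronoun within its binding domain → coindexation would violate Principle B.
*Diego₆*: the pronoun c-commands this R-expression → coindexation would violate Principle C on *Diego₆*.

{1, 2, 3, 4}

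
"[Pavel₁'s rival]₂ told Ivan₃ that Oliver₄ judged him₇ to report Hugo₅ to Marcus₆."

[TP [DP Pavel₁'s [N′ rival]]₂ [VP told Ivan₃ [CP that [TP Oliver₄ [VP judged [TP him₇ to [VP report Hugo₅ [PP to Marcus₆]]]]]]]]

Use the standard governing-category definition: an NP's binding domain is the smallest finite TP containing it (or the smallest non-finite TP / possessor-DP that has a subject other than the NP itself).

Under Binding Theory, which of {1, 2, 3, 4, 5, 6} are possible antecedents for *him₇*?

{1, 2, 3}

*him* is a pronoun, so Principle B applies: it must be free in its binding domain.
Binding domain of *him₇*: the embedded TP, whose subject is Oliver₄.
*Pavel₁* and the pronoun do not c-command one another → neither Principle B nor Principle C is at stake; coindexation permitted.
*[Pavel₁'s rival]₂* c-commands the pronoun but from outside its binding domain, and is not c-commanded by it → coindexation permitted.
*Ivan₃* c-commands the pronoun but from outside its binding domain, and is not c-commanded by it → coindexation permitted.
*Oliver₄* c-commands the pronoun within its binding domain → coindexation would violate Principle B.
*Hugo₅*: the pronoun c-commands this R-expression → coindexation would violate Principle C on *Hugo₅*.
*Marcus₆*: the pronoun c-commands this R-expression → coindexation would violate Principle C on *Marcus₆*.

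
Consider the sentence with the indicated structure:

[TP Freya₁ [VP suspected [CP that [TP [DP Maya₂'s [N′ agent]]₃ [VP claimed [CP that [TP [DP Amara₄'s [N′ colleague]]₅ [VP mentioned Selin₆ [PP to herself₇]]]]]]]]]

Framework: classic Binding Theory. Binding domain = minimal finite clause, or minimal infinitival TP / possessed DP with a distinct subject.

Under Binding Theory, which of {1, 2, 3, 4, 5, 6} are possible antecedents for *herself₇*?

*herself* is an anaphor, so Principle A applies: it must be bound in its binding domain.
Binding domain of *herself₇*: the embedded TP, whose subject is [Amara₄'s colleague]₅.
*Freya₁* c-commands the anaphor but is outside its binding domain → cannot satisfy Principle A.
*Maya₂* does not c-command the anaphor → cannot bind it.
*[Maya₂'s agent]₃* c-commands the anaphor but is outside its binding domain → cannot satisfy Principle A.
*Amara₄* does not c-command the anaphor → cannot bind it.
*[Amara₄'s colleague]₅* c-commands the anaphor within its binding domain → licit binder.
*Selin₆* c-commands the anaphor within its binding domain → licit binder.

{5, 6}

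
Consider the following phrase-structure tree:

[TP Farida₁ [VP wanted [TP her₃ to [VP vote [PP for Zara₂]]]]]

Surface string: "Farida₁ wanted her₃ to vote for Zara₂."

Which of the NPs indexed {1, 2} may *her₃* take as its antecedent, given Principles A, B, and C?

none

*her* is a pronoun, so Principle B applies: it must be free in its binding domain.
Binding domain of *her₃*: the matrix TP, whose subject is Farida₁.
*Farida₁* c-commands the pronoun within its binding domain → coindexation would violate Principle B.
*Zara₂*: the pronoun c-commands this R-expression → coindexation would violate Principle C on *Zara₂*.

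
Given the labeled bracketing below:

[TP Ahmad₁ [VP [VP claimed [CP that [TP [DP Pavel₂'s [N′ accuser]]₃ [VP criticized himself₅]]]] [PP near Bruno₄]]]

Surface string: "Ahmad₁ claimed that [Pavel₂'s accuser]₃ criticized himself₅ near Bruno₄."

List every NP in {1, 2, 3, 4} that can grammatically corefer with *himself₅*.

{3}

*himself* is an anaphor, so Principle A applies: it must be bound in its binding domain.
Binding domain of *himself₅*: the embedded TP, whose subject is [Pavel₂'s accuser]₃.
*Ahmad₁* c-commands the anaphor but is outside its binding domain → cannot satisfy Principle A.
*Pavel₂* does not c-command the anaphor → cannot bind it.
*[Pavel₂'s accuser]₃* c-commands the anaphor within its binding domain → licit binder.
*Bruno₄* does not c-command the anaphor → cannot bind it.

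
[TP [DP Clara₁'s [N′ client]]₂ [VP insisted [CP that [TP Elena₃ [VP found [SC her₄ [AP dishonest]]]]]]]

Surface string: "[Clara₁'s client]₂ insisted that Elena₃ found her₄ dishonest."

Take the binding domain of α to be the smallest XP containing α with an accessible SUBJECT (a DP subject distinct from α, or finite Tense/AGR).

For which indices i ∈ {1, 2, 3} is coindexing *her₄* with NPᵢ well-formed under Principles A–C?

{1, 2}

*her* is a pronoun, so Principle B applies: it must be free in its binding domain.
Binding domain of *her₄*: the embedded TP, whose subject is Elena₃.
*Clara₁* and the pronoun do not c-command one another → neither Principle B nor Principle C is at stake; coindexation permitted.
*[Clara₁'s client]₂* c-commands the pronoun but from outside its binding domain, and is not c-commanded by it → coindexation permitted.
*Elena₃* c-commands the pronoun within its binding domain → coindexation would violate Principle B.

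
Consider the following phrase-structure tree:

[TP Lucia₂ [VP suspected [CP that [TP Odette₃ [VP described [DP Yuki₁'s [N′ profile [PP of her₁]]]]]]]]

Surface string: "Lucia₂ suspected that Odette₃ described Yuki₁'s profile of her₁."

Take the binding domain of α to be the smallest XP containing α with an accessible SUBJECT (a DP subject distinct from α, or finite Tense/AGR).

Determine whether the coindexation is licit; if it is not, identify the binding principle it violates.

Principle B

The two coindexed NPs are *Yuki₁* and *her₁*.
*her₁* is a pronoun. Its binding domain is the possessed DP, whose subject is Yuki₁.
*Yuki₁* c-commands it within that domain and carries the same index.
The pronoun is locally bound → Principle B violation.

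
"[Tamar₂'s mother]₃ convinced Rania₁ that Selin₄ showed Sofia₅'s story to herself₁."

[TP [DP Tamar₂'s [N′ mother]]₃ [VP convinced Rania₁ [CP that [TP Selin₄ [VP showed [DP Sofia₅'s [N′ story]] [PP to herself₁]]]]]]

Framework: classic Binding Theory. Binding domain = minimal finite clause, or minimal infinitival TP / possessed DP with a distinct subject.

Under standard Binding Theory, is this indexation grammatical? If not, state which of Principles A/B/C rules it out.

The two coindexed NPs are *Rania₁* and *herself₁*.
*herself₁* is an anaphor. Principle A requires it to be bound within its binding domain — the embedded TP, whose subject is Selin₄.
Within that domain it is c-commanded by *Selin₄*, which does not share its index.
*Rania₁* does c-command the anaphor, but from outside its binding domain.
The anaphor is unbound in its domain → Principle A violation.

Principle A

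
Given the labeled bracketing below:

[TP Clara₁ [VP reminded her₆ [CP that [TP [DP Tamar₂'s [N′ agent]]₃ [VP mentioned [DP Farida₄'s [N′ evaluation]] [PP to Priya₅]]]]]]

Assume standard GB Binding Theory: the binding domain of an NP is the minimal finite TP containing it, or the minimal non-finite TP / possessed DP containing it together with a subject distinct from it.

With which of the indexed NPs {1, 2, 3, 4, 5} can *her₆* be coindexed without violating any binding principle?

none

*her* is a pronoun, so Principle B applies: it must be free in its binding domain.
Binding domain of *her₆*: the matrix TP, whose subject is Clara₁.
*Clara₁* c-commands the pronoun within its binding domain → coindexation would violate Principle B.
*Tamar₂*: the pronoun c-commands this R-expression → coindexation would violate Principle C on *Tamar₂*.
*[Tamar₂'s agent]₃*: the pronoun c-commands this R-expression → coindexation would violate Principle C on *[Tamar₂'s agent]₃*.
*Farida₄*: the pronoun c-commands this R-expression → coindexation would violate Principle C on *Farida₄*.
*Priya₅*: the pronoun c-commands this R-expression → coindexation would violate Principle C on *Priya₅*.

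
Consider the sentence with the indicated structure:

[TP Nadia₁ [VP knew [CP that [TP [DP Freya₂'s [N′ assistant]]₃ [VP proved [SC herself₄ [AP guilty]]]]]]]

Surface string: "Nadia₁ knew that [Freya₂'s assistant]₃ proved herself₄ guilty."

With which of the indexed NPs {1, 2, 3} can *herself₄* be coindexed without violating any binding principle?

{3}

*herself* is an anaphor, so Principle A applies: it must be bound in its binding domain.
Binding domain of *herself₄*: the embedded TP, whose subject is [Freya₂'s assistant]₃.
*Nadia₁* c-commands the anaphor but is outside its binding domain → cannot satisfy Principle A.
*Freya₂* does not c-command the anaphor → cannot bind it.
*[Freya₂'s assistant]₃* c-commands the anaphor within its binding domain → licit binder.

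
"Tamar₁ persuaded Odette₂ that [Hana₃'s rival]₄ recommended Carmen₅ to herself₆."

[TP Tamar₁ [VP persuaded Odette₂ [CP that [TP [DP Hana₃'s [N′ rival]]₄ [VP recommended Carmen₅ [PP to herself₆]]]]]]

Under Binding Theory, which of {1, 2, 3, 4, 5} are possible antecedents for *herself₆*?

{4, 5}

*herself* is an anaphor, so Principle A applies: it must be bound in its binding domain.
Binding domain of *herself₆*: the embedded TP, whose subject is [Hana₃'s rival]₄.
*Tamar₁* c-commands the anaphor but is outside its binding domain → cannot satisfy Principle A.
*Odette₂* c-commands the anaphor but is outside its binding domain → cannot satisfy Principle A.
*Hana₃* does not c-command the anaphor → cannot bind it.
*[Hana₃'s rival]₄* c-commands the anaphor within its binding domain → licit binder.
*Carmen₅* c-commands the anaphor within its binding domain → licit binder.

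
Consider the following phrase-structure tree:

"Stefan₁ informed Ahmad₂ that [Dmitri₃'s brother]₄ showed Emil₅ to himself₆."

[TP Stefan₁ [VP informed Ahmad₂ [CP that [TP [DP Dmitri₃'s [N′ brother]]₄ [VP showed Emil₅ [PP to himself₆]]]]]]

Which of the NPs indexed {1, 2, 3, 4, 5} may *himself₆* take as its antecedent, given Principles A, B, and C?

{4, 5}

*himself* is an anaphor, so Principle A applies: it must be bound in its binding domain.
Binding domain of *himself₆*: the embedded TP, whose subject is [Dmitri₃'s brother]₄.
*Stefan₁* c-commands the anaphor but is outside its binding domain → cannot satisfy Principle A.
*Ahmad₂* c-commands the anaphor but is outside its binding domain → cannot satisfy Principle A.
*Dmitri₃* does not c-command the anaphor → cannot bind it.
*[Dmitri₃'s brother]₄* c-commands the anaphor within its binding domain → licit binder.
*Emil₅* c-commands the anaphor within its binding domain → licit binder.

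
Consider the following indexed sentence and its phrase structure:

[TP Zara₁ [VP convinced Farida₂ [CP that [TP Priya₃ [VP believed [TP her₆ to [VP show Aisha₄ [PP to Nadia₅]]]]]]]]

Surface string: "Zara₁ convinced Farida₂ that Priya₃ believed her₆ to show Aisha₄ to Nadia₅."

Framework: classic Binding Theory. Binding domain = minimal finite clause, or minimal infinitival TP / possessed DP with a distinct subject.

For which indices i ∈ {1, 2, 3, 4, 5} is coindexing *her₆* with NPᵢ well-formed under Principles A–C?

*her* is a pronoun, so Principle B applies: it must be free in its binding domain.
Binding domain of *her₆*: the embedded TP, whose subject is Priya₃.
*Zara₁* c-commands the pronoun but from outside its binding domain, and is not c-commanded by it → coindexation permitted.
*Farida₂* c-commands the pronoun but from outside its binding domain, and is not c-commanded by it → coindexation permitted.
*Priya₃* c-commands the pronoun within its binding domain → coindexation would violate Principle B.
*Aisha₄*: the pronoun c-commands this R-expression → coindexation would violate Principle C on *Aisha₄*.
*Nadia₅*: the pronoun c-commands this R-expression → coindexation would violate Principle C on *Nadia₅*.

{1, 2}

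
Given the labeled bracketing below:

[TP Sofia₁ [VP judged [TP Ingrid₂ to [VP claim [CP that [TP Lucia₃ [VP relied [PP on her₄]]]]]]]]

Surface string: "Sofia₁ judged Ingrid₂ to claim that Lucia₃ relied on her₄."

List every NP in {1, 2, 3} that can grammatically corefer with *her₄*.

{1, 2}

*her* is a pronoun, so Principle B applies: it must be free in its binding domain.
Binding domain of *her₄*: the embedded TP, whose subject is Lucia₃.
*Sofia₁* c-commands the pronoun but from outside its binding domain, and is not c-commanded by it → coindexation permitted.
*Ingrid₂* c-commands the pronoun but from outside its binding domain, and is not c-commanded by it → coindexation permitted.
*Lucia₃* c-commands the pronoun within its binding domain → coindexation would violate Principle B.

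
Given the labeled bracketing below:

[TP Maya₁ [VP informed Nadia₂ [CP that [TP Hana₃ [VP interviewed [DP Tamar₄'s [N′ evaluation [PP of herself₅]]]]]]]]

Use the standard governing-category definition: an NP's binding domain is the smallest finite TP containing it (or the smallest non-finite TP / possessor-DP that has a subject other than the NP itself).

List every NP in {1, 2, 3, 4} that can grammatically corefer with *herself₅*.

*herself* is an anaphor, so Principle A applies: it must be bound in its binding domain.
Binding domain of *herself₅*: the possessed DP, whose subject is Tamar₄.
*Maya₁* c-commands the anaphor but is outside its binding domain → cannot satisfy Principle A.
*Nadia₂* c-commands the anaphor but is outside its binding domain → cannot satisfy Principle A.
*Hana₃* c-commands the anaphor but is outside its binding domain → cannot satisfy Principle A.
*Tamar₄* c-commands the anaphor within its binding domain → licit binder.

{4}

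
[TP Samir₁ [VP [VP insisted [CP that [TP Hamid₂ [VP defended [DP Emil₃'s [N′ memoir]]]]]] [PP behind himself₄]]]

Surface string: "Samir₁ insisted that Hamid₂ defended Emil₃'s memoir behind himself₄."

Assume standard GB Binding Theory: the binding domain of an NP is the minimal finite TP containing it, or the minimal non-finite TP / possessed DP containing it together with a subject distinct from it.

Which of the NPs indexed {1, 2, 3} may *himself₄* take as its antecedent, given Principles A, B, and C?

*himself* is an anaphor, so Principle A applies: it must be bound in its binding domain.
Binding domain of *himself₄*: the matrix TP, whose subject is Samir₁.
*Samir₁* c-commands the anaphor within its binding domain → licit binder.
*Hamid₂* does not c-command the anaphor → cannot bind it.
*Emil₃* does not c-command the anaphor → cannot bind it.

{1}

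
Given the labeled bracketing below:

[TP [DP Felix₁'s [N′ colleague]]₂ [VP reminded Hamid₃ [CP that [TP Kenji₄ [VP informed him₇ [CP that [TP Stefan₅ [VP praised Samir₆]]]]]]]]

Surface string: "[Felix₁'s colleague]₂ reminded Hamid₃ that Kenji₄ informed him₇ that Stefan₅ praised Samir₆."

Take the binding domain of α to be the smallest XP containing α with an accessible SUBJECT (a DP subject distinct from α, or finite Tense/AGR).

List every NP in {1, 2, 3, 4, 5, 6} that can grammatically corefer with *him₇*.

{1, 2, 3}

*him* is a pronoun, so Principle B applies: it must be free in its binding domain.
Binding domain of *him₇*: the embedded TP, whose subject is Kenji₄.
*Felix₁* and the pronoun do not c-command one another → neither Principle B nor Principle C is at stake; coindexation permitted.
*[Felix₁'s colleague]₂* c-commands the pronoun but from outside its binding domain, and is not c-commanded by it → coindexation permitted.
*Hamid₃* c-commands the pronoun but from outside its binding domain, and is not c-commanded by it → coindexation permitted.
*Kenji₄* c-commands the pronoun within its binding domain → coindexation would violate Principle B.
*Stefan₅*: the pronoun c-commands this R-expression → coindexation would violate Principle C on *Stefan₅*.
*Samir₆*: the pronoun c-commands this R-expression → coindexation would violate Principle C on *Samir₆*.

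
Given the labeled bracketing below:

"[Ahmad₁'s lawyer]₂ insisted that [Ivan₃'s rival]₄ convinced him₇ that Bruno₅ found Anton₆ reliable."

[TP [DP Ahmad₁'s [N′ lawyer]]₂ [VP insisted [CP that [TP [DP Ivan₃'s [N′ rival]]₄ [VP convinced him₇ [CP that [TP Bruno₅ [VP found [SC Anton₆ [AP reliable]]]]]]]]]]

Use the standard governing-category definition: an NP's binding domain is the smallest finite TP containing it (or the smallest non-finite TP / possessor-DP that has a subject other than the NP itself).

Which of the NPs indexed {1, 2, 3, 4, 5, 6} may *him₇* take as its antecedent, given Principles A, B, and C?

*him* is a pronoun, so Principle B applies: it must be free in its binding domain.
Binding domain of *him₇*: the embedded TP, whose subject is [Ivan₃'s rival]₄.
*Ahmad₁* and the pronoun do not c-command one another → neither Principle B nor Principle C is at stake; coindexation permitted.
*[Ahmad₁'s lawyer]₂* c-commands the pronoun but from outside its binding domain, and is not c-commanded by it → coindexation permitted.
*Ivan₃* and the pronoun do not c-command one another → neither Principle B nor Principle C is at stake; coindexation permitted.
*[Ivan₃'s rival]₄* c-commands the pronoun within its binding domain → coindexation would violate Principle B.
*Bruno₅*: the pronoun c-commands this R-expression → coindexation would violate Principle C on *Bruno₅*.
*Anton₆*: the pronoun c-commands this R-expression → coindexation would violate Principle C on *Anton₆*.

{1, 2, 3}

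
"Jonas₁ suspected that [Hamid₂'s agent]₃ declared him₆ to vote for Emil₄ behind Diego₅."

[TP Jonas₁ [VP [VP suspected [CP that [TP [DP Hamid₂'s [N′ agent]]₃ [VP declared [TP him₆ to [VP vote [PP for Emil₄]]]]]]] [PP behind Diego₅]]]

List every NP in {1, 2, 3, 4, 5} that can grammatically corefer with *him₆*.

{1, 2, 5}

*him* is a pronoun, so Principle B applies: it must be free in its binding domain.
Binding domain of *him₆*: the embedded TP, whose subject is [Hamid₂'s agent]₃.
*Jonas₁* c-commands the pronoun but from outside its binding domain, and is not c-commanded by it → coindexation permitted.
*Hamid₂* and the pronoun do not c-command one another → neither Principle B nor Principle C is at stake; coindexation permitted.
*[Hamid₂'s agent]₃* c-commands the pronoun within its binding domain → coindexation would violate Principle B.
*Emil₄*: the pronoun c-commands this R-expression → coindexation would violate Principle C on *Emil₄*.
*Diego₅* and the pronoun do not c-command one another → neither Principle B nor Principle C is at stake; coindexation permitted.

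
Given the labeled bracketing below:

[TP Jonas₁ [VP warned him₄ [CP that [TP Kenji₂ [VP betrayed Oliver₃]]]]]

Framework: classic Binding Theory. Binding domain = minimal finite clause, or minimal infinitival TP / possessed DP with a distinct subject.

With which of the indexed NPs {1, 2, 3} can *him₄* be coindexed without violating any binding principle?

none

*him* is a pronoun, so Principle B applies: it must be free in its binding domain.
Binding domain of *him₄*: the matrix TP, whose subject is Jonas₁.
*Jonas₁* c-commands the pronoun within its binding domain → coindexation would violate Principle B.
*Kenji₂*: the pronoun c-commands this R-expression → coindexation would violate Principle C on *Kenji₂*.
*Oliver₃*: the pronoun c-commands this R-expression → coindexation would violate Principle C on *Oliver₃*.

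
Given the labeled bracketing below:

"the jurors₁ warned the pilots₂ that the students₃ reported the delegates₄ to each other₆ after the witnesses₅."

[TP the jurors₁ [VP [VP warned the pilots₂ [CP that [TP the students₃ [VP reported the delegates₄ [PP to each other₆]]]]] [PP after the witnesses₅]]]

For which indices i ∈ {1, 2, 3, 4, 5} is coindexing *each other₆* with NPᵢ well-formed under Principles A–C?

{3, 4}

*each other* is an anaphor, so Principle A applies: it must be bound in its binding domain.
Binding domain of *each other₆*: the embedded TP, whose subject is the students₃.
*the jurors₁* c-commands the anaphor but is outside its binding domain → cannot satisfy Principle A.
*the pilots₂* c-commands the anaphor but is outside its binding domain → cannot satisfy Principle A.
*the students₃* c-commands the anaphor within its binding domain → licit binder.
*the delegates₄* c-commands the anaphor within its binding domain → licit binder.
*the witnesses₅* does not c-command the anaphor → cannot bind it.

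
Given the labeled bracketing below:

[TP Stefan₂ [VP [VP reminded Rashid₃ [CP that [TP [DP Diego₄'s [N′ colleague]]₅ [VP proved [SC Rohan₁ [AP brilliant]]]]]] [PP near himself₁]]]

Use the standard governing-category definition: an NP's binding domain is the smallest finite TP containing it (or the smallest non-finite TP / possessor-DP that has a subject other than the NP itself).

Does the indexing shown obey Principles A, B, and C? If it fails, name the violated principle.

Principle A

The two coindexed NPs are *Rohan₁* and *himself₁*.
*himself₁* is an anaphor. Principle A requires it to be bound within its binding domain — the matrix TP, whose subject is Stefan₂.
Within that domain it is c-commanded by *Stefan₂*, which does not share its index.
*Rohan₁* does not c-command the anaphor at all.
The anaphor is unbound in its domain → Principle A violation.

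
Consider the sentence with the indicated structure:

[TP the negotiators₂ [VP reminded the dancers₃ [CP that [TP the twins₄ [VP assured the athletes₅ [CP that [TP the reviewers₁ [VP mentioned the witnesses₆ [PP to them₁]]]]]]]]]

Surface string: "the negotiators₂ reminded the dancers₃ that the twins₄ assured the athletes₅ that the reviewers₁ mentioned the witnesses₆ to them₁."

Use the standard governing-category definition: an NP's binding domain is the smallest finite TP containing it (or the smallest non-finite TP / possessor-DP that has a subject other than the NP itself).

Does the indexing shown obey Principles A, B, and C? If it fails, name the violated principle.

Principle B

The two coindexed NPs are *the reviewers₁* and *them₁*.
*them₁* is a pronoun. Its binding domain is the embedded TP, whose subject is the reviewers₁.
*the reviewers₁* c-commands it within that domain and carries the same index.
The pronoun is locally bound → Principle B violation.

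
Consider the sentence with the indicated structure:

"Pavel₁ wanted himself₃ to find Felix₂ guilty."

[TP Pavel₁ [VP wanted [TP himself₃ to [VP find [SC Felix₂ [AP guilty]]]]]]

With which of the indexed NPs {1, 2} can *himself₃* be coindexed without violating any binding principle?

{1}

*himself* is an anaphor, so Principle A applies: it must be bound in its binding domain.
Binding domain of *himself₃*: the matrix TP, whose subject is Pavel₁.
*Pavel₁* c-commands the anaphor within its binding domain → licit binder.
*Felix₂* does not c-command the anaphor → cannot bind it.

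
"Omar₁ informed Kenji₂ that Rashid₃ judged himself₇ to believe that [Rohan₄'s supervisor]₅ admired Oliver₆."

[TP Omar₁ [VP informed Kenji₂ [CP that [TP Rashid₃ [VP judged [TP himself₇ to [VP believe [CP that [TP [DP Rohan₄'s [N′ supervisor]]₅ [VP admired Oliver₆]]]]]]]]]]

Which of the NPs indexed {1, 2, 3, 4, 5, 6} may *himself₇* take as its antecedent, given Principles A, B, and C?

*himself* is an anaphor, so Principle A applies: it must be bound in its binding domain.
Binding domain of *himself₇*: the embedded TP, whose subject is Rashid₃.
*Omar₁* c-commands the anaphor but is outside its binding domain → cannot satisfy Principle A.
*Kenji₂* c-commands the anaphor but is outside its binding domain → cannot satisfy Principle A.
*Rashid₃* c-commands the anaphor within its binding domain → licit binder.
*Rohan₄* does not c-command the anaphor → cannot bind it.
*[Rohan₄'s supervisor]₅* does not c-command the anaphor → cannot bind it.
*Oliver₆* does not c-command the anaphor → cannot bind it.

{3}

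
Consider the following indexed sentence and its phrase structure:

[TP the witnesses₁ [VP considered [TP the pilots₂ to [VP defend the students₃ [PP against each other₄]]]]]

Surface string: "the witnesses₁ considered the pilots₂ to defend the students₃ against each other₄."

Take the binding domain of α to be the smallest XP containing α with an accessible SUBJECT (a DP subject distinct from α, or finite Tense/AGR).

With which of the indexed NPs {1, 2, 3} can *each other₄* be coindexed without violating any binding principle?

{2, 3}

*each other* is an anaphor, so Principle A applies: it must be bound in its binding domain.
Binding domain of *each other₄*: the embedded TP, whose subject is the pilots₂.
*the witnesses₁* c-commands the anaphor but is outside its binding domain → cannot satisfy Principle A.
*the pilots₂* c-commands the anaphor within its binding domain → licit binder.
*the students₃* c-commands the anaphor within its binding domain → licit binder.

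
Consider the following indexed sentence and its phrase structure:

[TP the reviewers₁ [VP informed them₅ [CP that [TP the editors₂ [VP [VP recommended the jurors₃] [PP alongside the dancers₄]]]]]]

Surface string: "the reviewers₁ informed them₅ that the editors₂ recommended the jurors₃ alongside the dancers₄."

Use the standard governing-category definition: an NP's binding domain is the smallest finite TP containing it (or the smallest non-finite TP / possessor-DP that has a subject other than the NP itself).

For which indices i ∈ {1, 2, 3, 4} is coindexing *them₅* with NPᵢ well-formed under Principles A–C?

*them* is a pronoun, so Principle B applies: it must be free in its binding domain.
Binding domain of *them₅*: the matrix TP, whose subject is the reviewers₁.
*the reviewers₁* c-commands the pronoun within its binding domain → coindexation would violate Principle B.
*the editors₂*: the pronoun c-commands this R-expression → coindexation would violate Principle C on *the editors₂*.
*the jurors₃*: the pronoun c-commands this R-expression → coindexation would violate Principle C on *the jurors₃*.
*the dancers₄*: the pronoun c-commands this R-expression → coindexation would violate Principle C on *the dancers₄*.

none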